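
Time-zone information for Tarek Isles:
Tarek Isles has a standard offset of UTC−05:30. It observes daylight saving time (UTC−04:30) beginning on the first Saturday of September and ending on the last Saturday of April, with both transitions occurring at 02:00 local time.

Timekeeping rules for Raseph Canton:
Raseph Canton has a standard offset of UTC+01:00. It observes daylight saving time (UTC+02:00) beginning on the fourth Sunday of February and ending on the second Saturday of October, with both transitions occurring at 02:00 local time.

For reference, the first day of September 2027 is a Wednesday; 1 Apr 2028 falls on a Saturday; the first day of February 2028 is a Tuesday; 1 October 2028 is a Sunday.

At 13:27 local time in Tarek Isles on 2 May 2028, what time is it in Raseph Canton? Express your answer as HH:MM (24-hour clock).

1 September 2027 is a Wednesday, so the first Saturday is September 4.
1 April 2028 is a Saturday, so Saturdays fall on 1, 8, 15, 22, 29; the last is April 29.
2 May 2028 is outside the daylight-saving period (4 September 2027 – 29 April 2028), so Tarek Isles is on standard time, UTC−05:30.
13:27 Tarek Isles + 5h30m = 18:57 UTC.
1 February 2028 is a Tuesday, so the first Sunday is February 6 and the fourth is February 27.
1 October 2028 is a Sunday, so the first Saturday is October 7 and the second is October 14.
At the standard offset (UTC+01:00), 18:57 UTC + 1h = 19:57 Raseph Canton standard time.
Daylight saving runs 27 February – 14 October; the standard-time date in Raseph Canton, 2 May 2028, is inside that window, so Raseph Canton is at UTC+02:00.
18:57 UTC + 2h = 20:57 Raseph Canton.

20:57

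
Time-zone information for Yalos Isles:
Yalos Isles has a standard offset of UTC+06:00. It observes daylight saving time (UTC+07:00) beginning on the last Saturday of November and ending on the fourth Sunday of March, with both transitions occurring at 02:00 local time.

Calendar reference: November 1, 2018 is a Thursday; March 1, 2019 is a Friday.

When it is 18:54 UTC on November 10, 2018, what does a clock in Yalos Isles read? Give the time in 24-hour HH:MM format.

00:54

1 November 2018 is a Thursday, so Saturdays fall on 3, 10, 17, 24; the last is November 24.
1 March 2019 is a Friday, so the first Sunday is March 3 and the fourth is March 24.
At the standard offset (UTC+06:00), 18:54 UTC + 6h = 00:54 Yalos Isles standard time (rolling into the next day, 11 November 2018).
Daylight saving runs 24 November 2018 – 24 March 2019; the standard-time date in Yalos Isles, November 11, 2018, is outside that window, so Yalos Isles is on standard time at UTC+06:00.
18:54 UTC + 6h = 00:54 local (rolling into the next day, 11 November 2018).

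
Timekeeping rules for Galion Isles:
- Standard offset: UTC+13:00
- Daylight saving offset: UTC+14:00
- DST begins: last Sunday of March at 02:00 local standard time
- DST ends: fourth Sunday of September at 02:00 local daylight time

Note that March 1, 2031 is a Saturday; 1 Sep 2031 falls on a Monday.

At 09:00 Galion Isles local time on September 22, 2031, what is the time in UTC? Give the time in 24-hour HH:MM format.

19:00

1 March 2031 is a Saturday, so Sundays fall on 2, 9, 16, 23, 30; the last is March 30.
1 September 2031 is a Monday, so the first Sunday is September 7 and the fourth is September 28.
September 22, 2031 falls between 30 March and 28 September, so daylight saving is in effect and Galion Isles is at UTC+14:00.
09:00 local − 14h = 19:00 UTC (rolling into the previous day, 21 September 2031).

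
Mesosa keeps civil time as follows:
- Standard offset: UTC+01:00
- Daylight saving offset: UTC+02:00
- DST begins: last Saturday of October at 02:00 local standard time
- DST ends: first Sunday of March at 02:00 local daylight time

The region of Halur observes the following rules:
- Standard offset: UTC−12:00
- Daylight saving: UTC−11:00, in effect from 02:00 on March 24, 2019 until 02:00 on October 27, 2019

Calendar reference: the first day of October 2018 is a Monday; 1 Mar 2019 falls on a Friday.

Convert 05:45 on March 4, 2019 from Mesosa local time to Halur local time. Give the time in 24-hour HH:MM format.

16:45

1 October 2018 is a Monday, so Saturdays fall on 6, 13, 20, 27; the last is October 27.
1 March 2019 is a Friday, so the first Sunday is March 3.
Daylight saving runs 27 October 2018 – 3 March 2019; March 4, 2019 is outside that window, so Mesosa is on standard time at UTC+01:00.
05:45 Mesosa − 1h = 04:45 UTC.
At the standard offset (UTC−12:00), 04:45 UTC − 12h = 16:45 Halur standard time (rolling into the previous day, 3 March 2019).
Daylight saving runs 24 March – 27 October; the standard-time date in Halur, March 3, 2019, is outside that window, so Halur is on standard time at UTC−12:00.
04:45 UTC − 12h = 16:45 Halur (rolling into the previous day, 3 March 2019).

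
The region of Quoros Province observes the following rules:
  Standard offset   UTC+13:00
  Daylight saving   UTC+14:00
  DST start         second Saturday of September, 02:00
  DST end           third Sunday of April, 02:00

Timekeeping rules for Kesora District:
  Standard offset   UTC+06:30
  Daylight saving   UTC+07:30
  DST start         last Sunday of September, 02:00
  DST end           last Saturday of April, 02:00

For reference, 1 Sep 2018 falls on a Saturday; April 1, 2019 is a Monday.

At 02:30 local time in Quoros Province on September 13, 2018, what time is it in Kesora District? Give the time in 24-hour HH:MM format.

19:00

1 September 2018 is a Saturday, so the first Saturday is September 1 and the second is September 8.
1 April 2019 is a Monday, so the first Sunday is April 7 and the third is April 21.
September 13, 2018 falls between 8 September 2018 and 21 April 2019, so daylight saving is in effect and Quoros Province is at UTC+14:00.
02:30 Quoros Province − 14h = 12:30 UTC (rolling into the previous day, 12 September 2018).
1 September 2018 is a Saturday, so Sundays fall on 2, 9, 16, 23, 30; the last is September 30.
1 April 2019 is a Monday, so Saturdays fall on 6, 13, 20, 27; the last is April 27.
At the standard offset (UTC+06:30), 12:30 UTC + 6h30m = 19:00 Kesora District standard time.
The standard-time date in Kesora District, September 12, 2018, is outside the daylight-saving period (30 September 2018 – 27 April 2019), so Kesora District is on standard time, UTC+06:30.
12:30 UTC + 6h30m = 19:00 Kesora District.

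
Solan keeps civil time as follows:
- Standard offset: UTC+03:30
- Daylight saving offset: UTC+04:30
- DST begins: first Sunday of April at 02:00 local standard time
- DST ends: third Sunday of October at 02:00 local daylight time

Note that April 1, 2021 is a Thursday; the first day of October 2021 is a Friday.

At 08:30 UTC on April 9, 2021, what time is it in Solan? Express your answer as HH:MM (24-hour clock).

1 April 2021 is a Thursday, so the first Sunday is April 4.
1 October 2021 is a Friday, so the first Sunday is October 3 and the third is October 17.
At the standard offset (UTC+03:30), 08:30 UTC + 3h30m = 12:00 Solan standard time.
The standard-time date in Solan, April 9, 2021, lies within the daylight-saving period (4 April – 17 October), so Solan is on daylight time, UTC+04:30.
08:30 UTC + 4h30m = 13:00 local.

13:00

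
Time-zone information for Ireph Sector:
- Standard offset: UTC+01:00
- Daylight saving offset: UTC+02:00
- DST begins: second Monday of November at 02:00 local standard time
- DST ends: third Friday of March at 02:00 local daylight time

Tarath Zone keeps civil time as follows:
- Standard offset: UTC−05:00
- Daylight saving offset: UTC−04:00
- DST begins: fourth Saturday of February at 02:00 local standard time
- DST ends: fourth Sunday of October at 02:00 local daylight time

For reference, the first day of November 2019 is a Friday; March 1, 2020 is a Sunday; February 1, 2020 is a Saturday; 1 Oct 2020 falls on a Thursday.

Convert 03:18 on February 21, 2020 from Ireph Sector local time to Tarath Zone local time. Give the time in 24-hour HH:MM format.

1 November 2019 is a Friday, so the first Monday is November 4 and the second is November 11.
1 March 2020 is a Sunday, so the first Friday is March 6 and the third is March 20.
February 21, 2020 lies within the daylight-saving period (11 November 2019 – 20 March 2020), so Ireph Sector is on daylight time, UTC+02:00.
03:18 Ireph Sector − 2h = 01:18 UTC.
1 February 2020 is a Saturday, so the first Saturday is February 1 and the fourth is February 22.
1 October 2020 is a Thursday, so the first Sunday is October 4 and the fourth is October 25.
At the standard offset (UTC−05:00), 01:18 UTC − 5h = 20:18 Tarath Zone standard time (rolling into the previous day, 20 February 2020).
The standard-time date in Tarath Zone, February 20, 2020, does not fall between 22 February and 25 October, so daylight saving is not in effect and Tarath Zone is at UTC−05:00.
01:18 UTC − 5h = 20:18 Tarath Zone (rolling into the previous day, 20 February 2020).

20:18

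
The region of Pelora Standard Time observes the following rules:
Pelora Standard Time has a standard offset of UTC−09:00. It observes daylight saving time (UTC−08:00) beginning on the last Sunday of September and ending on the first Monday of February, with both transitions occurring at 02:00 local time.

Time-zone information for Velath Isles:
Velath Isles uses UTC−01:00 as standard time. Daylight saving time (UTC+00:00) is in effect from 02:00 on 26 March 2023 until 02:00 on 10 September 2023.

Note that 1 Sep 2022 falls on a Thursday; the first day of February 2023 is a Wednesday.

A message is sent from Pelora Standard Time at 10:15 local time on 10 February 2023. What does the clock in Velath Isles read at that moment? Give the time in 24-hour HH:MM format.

1 September 2022 is a Thursday, so Sundays fall on 4, 11, 18, 25; the last is September 25.
1 February 2023 is a Wednesday, so the first Monday is February 6.
10 February 2023 does not fall between 25 September 2022 and 6 February 2023, so daylight saving is not in effect and Pelora Standard Time is at UTC−09:00.
10:15 Pelora Standard Time + 9h = 19:15 UTC.
At the standard offset (UTC−01:00), 19:15 UTC − 1h = 18:15 Velath Isles standard time.
The standard-time date in Velath Isles, 10 February 2023, does not fall between 26 March and 10 September, so daylight saving is not in effect and Velath Isles is at UTC−01:00.
19:15 UTC − 1h = 18:15 Velath Isles.

18:15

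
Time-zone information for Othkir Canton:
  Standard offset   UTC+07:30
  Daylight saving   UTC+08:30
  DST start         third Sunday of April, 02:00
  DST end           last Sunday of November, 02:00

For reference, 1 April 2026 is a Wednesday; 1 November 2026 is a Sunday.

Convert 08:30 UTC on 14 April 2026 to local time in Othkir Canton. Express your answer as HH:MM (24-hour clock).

1 April 2026 is a Wednesday, so the first Sunday is April 5 and the third is April 19.
1 November 2026 is a Sunday, so Sundays fall on 1, 8, 15, 22, 29; the last is November 29.
At the standard offset (UTC+07:30), 08:30 UTC + 7h30m = 16:00 Othkir Canton standard time.
Daylight saving runs 19 April – 29 November; the standard-time date in Othkir Canton, 14 April 2026, is outside that window, so Othkir Canton is on standard time at UTC+07:30.
08:30 UTC + 7h30m = 16:00 local.

16:00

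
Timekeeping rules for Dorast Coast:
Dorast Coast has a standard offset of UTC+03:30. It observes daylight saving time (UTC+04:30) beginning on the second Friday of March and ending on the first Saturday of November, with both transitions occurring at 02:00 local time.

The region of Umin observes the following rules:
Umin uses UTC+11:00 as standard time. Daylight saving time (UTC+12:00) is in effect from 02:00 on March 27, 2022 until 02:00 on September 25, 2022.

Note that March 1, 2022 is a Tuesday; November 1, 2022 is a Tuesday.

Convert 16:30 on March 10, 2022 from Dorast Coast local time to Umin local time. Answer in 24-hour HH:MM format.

1 March 2022 is a Tuesday, so the first Friday is March 4 and the second is March 11.
1 November 2022 is a Tuesday, so the first Saturday is November 5.
March 10, 2022 is outside the daylight-saving period (11 March – 5 November), so Dorast Coast is on standard time, UTC+03:30.
16:30 Dorast Coast − 3h30m = 13:00 UTC.
At the standard offset (UTC+11:00), 13:00 UTC + 11h = 00:00 Umin standard time (rolling into the next day, 11 March 2022).
The standard-time date in Umin, March 11, 2022, does not fall between 27 March and 25 September, so daylight saving is not in effect and Umin is at UTC+11:00.
13:00 UTC + 11h = 00:00 Umin (rolling into the next day, 11 March 2022).

00:00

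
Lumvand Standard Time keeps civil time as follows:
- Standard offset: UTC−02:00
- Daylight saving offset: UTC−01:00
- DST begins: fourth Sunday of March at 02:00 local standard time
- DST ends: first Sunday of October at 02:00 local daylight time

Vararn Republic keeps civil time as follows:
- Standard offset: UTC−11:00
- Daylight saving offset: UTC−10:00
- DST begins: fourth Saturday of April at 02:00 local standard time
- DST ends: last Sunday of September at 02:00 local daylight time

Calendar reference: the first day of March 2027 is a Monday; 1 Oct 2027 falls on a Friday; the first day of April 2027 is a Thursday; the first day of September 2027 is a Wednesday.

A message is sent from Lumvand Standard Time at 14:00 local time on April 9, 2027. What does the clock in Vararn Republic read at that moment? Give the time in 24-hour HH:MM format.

04:00

1 March 2027 is a Monday, so the first Sunday is March 7 and the fourth is March 28.
1 October 2027 is a Friday, so the first Sunday is October 3.
April 9, 2027 lies within the daylight-saving period (28 March – 3 October), so Lumvand Standard Time is on daylight time, UTC−01:00.
14:00 Lumvand Standard Time + 1h = 15:00 UTC.
1 April 2027 is a Thursday, so the first Saturday is April 3 and the fourth is April 24.
1 September 2027 is a Wednesday, so Sundays fall on 5, 12, 19, 26; the last is September 26.
At the standard offset (UTC−11:00), 15:00 UTC − 11h = 04:00 Vararn Republic standard time.
The standard-time date in Vararn Republic, April 9, 2027, does not fall between 24 April and 26 September, so daylight saving is not in effect and Vararn Republic is at UTC−11:00.
15:00 UTC − 11h = 04:00 Vararn Republic.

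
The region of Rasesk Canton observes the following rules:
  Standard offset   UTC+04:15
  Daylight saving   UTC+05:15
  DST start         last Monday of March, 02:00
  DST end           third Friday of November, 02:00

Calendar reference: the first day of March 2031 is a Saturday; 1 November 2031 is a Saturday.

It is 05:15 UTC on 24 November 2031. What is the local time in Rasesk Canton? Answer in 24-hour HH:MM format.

1 March 2031 is a Saturday, so Mondays fall on 3, 10, 17, 24, 31; the last is March 31.
1 November 2031 is a Saturday, so the first Friday is November 7 and the third is November 21.
At the standard offset (UTC+04:15), 05:15 UTC + 4h15m = 09:30 Rasesk Canton standard time.
The standard-time date in Rasesk Canton, 24 November 2031, does not fall between 31 March and 21 November, so daylight saving is not in effect and Rasesk Canton is at UTC+04:15.
05:15 UTC + 4h15m = 09:30 local.

09:30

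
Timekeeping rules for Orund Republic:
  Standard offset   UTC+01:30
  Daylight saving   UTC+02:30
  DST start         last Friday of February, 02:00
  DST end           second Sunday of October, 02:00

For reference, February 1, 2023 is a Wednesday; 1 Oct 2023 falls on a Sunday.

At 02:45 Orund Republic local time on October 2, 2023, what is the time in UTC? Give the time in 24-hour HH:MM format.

1 February 2023 is a Wednesday, so Fridays fall on 3, 10, 17, 24; the last is February 24.
1 October 2023 is a Sunday, so the first Sunday is October 1 and the second is October 8.
Daylight saving runs 24 February – 8 October; October 2, 2023 is inside that window, so Orund Republic is at UTC+02:30.
02:45 local − 2h30m = 00:15 UTC.

00:15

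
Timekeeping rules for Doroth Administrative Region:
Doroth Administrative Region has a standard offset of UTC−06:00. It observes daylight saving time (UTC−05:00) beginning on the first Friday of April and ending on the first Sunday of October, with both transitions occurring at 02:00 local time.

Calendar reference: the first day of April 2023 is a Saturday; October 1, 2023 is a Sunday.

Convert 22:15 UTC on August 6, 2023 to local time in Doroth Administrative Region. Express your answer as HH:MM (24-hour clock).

1 April 2023 is a Saturday, so the first Friday is April 7.
1 October 2023 is a Sunday, so the first Sunday is October 1.
At the standard offset (UTC−06:00), 22:15 UTC − 6h = 16:15 Doroth Administrative Region standard time.
Daylight saving runs 7 April – 1 October; the standard-time date in Doroth Administrative Region, August 6, 2023, is inside that window, so Doroth Administrative Region is at UTC−05:00.
22:15 UTC − 5h = 17:15 local.

17:15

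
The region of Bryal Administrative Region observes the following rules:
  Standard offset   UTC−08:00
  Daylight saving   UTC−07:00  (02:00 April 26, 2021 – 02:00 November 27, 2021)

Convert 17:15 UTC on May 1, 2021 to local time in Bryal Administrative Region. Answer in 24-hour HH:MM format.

10:15

At the standard offset (UTC−08:00), 17:15 UTC − 8h = 09:15 Bryal Administrative Region standard time.
The standard-time date in Bryal Administrative Region, May 1, 2021, falls between 26 April and 27 November, so daylight saving is in effect and Bryal Administrative Region is at UTC−07:00.
17:15 UTC − 7h = 10:15 local.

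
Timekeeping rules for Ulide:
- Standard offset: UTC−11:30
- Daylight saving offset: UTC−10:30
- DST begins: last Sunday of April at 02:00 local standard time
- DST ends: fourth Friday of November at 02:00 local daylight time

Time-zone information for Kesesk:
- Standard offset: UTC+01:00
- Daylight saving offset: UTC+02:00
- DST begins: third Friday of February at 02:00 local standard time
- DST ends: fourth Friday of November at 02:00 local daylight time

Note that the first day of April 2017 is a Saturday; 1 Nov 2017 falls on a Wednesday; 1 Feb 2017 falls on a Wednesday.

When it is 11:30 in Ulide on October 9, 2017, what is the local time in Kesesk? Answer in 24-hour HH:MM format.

00:00

1 April 2017 is a Saturday, so Sundays fall on 2, 9, 16, 23, 30; the last is April 30.
1 November 2017 is a Wednesday, so the first Friday is November 3 and the fourth is November 24.
Daylight saving runs 30 April – 24 November; October 9, 2017 is inside that window, so Ulide is at UTC−10:30.
11:30 Ulide + 10h30m = 22:00 UTC.
1 February 2017 is a Wednesday, so the first Friday is February 3 and the third is February 17.
1 November 2017 is a Wednesday, so the first Friday is November 3 and the fourth is November 24.
At the standard offset (UTC+01:00), 22:00 UTC + 1h = 23:00 Kesesk standard time.
The standard-time date in Kesesk, October 9, 2017, lies within the daylight-saving period (17 February – 24 November), so Kesesk is on daylight time, UTC+02:00.
22:00 UTC + 2h = 00:00 Kesesk (rolling into the next day, 10 October 2017).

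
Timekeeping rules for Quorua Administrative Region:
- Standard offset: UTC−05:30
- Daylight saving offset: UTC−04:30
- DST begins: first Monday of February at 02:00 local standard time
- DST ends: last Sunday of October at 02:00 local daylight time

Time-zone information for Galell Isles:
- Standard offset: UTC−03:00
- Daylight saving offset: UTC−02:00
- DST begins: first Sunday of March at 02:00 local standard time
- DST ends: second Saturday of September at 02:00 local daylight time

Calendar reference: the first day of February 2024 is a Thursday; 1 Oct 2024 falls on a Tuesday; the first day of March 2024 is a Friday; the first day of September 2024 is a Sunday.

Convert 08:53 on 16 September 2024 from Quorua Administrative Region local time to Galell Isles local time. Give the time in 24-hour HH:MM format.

10:23

1 February 2024 is a Thursday, so the first Monday is February 5.
1 October 2024 is a Tuesday, so Sundays fall on 6, 13, 20, 27; the last is October 27.
16 September 2024 lies within the daylight-saving period (5 February – 27 October), so Quorua Administrative Region is on daylight time, UTC−04:30.
08:53 Quorua Administrative Region + 4h30m = 13:23 UTC.
1 March 2024 is a Friday, so the first Sunday is March 3.
1 September 2024 is a Sunday, so the first Saturday is September 7 and the second is September 14.
At the standard offset (UTC−03:00), 13:23 UTC − 3h = 10:23 Galell Isles standard time.
Daylight saving runs 3 March – 14 September; the standard-time date in Galell Isles, 16 September 2024, is outside that window, so Galell Isles is on standard time at UTC−03:00.
13:23 UTC − 3h = 10:23 Galell Isles.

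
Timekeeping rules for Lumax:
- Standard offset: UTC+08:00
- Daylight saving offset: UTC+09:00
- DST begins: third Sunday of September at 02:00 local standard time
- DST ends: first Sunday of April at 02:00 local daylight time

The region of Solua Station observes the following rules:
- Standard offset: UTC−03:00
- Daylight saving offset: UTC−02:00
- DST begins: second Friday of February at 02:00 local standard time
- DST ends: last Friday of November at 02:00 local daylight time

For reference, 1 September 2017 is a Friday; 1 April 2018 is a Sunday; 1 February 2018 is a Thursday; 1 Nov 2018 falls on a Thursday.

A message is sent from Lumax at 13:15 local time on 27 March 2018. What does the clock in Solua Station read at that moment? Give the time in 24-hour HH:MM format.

02:15

1 September 2017 is a Friday, so the first Sunday is September 3 and the third is September 17.
1 April 2018 is a Sunday, so the first Sunday is April 1.
27 March 2018 falls between 17 September 2017 and 1 April 2018, so daylight saving is in effect and Lumax is at UTC+09:00.
13:15 Lumax − 9h = 04:15 UTC.
1 February 2018 is a Thursday, so the first Friday is February 2 and the second is February 9.
1 November 2018 is a Thursday, so Fridays fall on 2, 9, 16, 23, 30; the last is November 30.
At the standard offset (UTC−03:00), 04:15 UTC − 3h = 01:15 Solua Station standard time.
The standard-time date in Solua Station, 27 March 2018, lies within the daylight-saving period (9 February – 30 November), so Solua Station is on daylight time, UTC−02:00.
04:15 UTC − 2h = 02:15 Solua Station.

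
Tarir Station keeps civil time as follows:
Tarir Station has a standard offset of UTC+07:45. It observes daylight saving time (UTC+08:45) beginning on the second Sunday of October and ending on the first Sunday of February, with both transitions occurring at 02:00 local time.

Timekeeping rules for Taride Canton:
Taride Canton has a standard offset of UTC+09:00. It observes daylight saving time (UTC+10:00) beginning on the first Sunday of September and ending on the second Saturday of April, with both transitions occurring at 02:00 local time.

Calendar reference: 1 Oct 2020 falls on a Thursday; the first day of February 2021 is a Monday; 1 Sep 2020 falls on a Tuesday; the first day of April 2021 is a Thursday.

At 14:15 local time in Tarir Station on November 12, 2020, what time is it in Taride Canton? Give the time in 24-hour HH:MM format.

15:30

1 October 2020 is a Thursday, so the first Sunday is October 4 and the second is October 11.
1 February 2021 is a Monday, so the first Sunday is February 7.
Daylight saving runs 11 October 2020 – 7 February 2021; November 12, 2020 is inside that window, so Tarir Station is at UTC+08:45.
14:15 Tarir Station − 8h45m = 05:30 UTC.
1 September 2020 is a Tuesday, so the first Sunday is September 6.
1 April 2021 is a Thursday, so the first Saturday is April 3 and the second is April 10.
At the standard offset (UTC+09:00), 05:30 UTC + 9h = 14:30 Taride Canton standard time.
The standard-time date in Taride Canton, November 12, 2020, falls between 6 September 2020 and 10 April 2021, so daylight saving is in effect and Taride Canton is at UTC+10:00.
05:30 UTC + 10h = 15:30 Taride Canton.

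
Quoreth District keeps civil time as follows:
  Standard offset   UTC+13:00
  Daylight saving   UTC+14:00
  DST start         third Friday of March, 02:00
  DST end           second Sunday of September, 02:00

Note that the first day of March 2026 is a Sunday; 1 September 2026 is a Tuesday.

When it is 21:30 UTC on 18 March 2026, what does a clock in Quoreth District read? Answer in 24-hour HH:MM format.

10:30

1 March 2026 is a Sunday, so the first Friday is March 6 and the third is March 20.
1 September 2026 is a Tuesday, so the first Sunday is September 6 and the second is September 13.
At the standard offset (UTC+13:00), 21:30 UTC + 13h = 10:30 Quoreth District standard time (rolling into the next day, 19 March 2026).
Daylight saving runs 20 March – 13 September; the standard-time date in Quoreth District, 19 March 2026, is outside that window, so Quoreth District is on standard time at UTC+13:00.
21:30 UTC + 13h = 10:30 local (rolling into the next day, 19 March 2026).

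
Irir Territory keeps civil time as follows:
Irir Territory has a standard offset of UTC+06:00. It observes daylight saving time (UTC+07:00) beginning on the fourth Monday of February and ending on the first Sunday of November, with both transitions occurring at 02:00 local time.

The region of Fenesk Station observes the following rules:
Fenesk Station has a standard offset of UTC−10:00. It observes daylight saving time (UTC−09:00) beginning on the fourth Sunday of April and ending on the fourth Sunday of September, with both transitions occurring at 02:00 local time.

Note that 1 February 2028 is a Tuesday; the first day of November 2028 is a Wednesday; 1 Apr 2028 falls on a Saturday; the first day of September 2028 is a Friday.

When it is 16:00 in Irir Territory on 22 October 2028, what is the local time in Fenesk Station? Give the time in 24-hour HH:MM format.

23:00

1 February 2028 is a Tuesday, so the first Monday is February 7 and the fourth is February 28.
1 November 2028 is a Wednesday, so the first Sunday is November 5.
22 October 2028 lies within the daylight-saving period (28 February – 5 November), so Irir Territory is on daylight time, UTC+07:00.
16:00 Irir Territory − 7h = 09:00 UTC.
1 April 2028 is a Saturday, so the first Sunday is April 2 and the fourth is April 23.
1 September 2028 is a Friday, so the first Sunday is September 3 and the fourth is September 24.
At the standard offset (UTC−10:00), 09:00 UTC − 10h = 23:00 Fenesk Station standard time (rolling into the previous day, 21 October 2028).
Daylight saving runs 23 April – 24 September; the standard-time date in Fenesk Station, 21 October 2028, is outside that window, so Fenesk Station is on standard time at UTC−10:00.
09:00 UTC − 10h = 23:00 Fenesk Station (rolling into the previous day, 21 October 2028).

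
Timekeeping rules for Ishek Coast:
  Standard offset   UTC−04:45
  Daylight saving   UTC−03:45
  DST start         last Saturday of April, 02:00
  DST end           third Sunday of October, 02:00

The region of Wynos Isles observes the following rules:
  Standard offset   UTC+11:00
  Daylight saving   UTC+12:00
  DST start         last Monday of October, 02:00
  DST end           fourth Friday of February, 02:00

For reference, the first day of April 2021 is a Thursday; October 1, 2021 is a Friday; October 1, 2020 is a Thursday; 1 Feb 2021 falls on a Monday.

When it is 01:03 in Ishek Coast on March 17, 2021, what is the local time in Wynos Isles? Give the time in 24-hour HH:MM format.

16:48

1 April 2021 is a Thursday, so Saturdays fall on 3, 10, 17, 24; the last is April 24.
1 October 2021 is a Friday, so the first Sunday is October 3 and the third is October 17.
March 17, 2021 does not fall between 24 April and 17 October, so daylight saving is not in effect and Ishek Coast is at UTC−04:45.
01:03 Ishek Coast + 4h45m = 05:48 UTC.
1 October 2020 is a Thursday, so Mondays fall on 5, 12, 19, 26; the last is October 26.
1 February 2021 is a Monday, so the first Friday is February 5 and the fourth is February 26.
At the standard offset (UTC+11:00), 05:48 UTC + 11h = 16:48 Wynos Isles standard time.
The standard-time date in Wynos Isles, March 17, 2021, is outside the daylight-saving period (26 October 2020 – 26 February 2021), so Wynos Isles is on standard time, UTC+11:00.
05:48 UTC + 11h = 16:48 Wynos Isles.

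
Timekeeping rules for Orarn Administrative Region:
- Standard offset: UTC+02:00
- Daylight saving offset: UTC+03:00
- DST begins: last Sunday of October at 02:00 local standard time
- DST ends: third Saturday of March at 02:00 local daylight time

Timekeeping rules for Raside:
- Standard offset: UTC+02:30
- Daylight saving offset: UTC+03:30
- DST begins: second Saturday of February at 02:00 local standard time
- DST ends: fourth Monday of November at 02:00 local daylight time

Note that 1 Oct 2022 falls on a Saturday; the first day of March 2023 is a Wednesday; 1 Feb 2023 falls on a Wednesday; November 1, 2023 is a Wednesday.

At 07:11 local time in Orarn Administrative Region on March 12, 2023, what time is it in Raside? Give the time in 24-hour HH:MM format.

1 October 2022 is a Saturday, so Sundays fall on 2, 9, 16, 23, 30; the last is October 30.
1 March 2023 is a Wednesday, so the first Saturday is March 4 and the third is March 18.
March 12, 2023 falls between 30 October 2022 and 18 March 2023, so daylight saving is in effect and Orarn Administrative Region is at UTC+03:00.
07:11 Orarn Administrative Region − 3h = 04:11 UTC.
1 February 2023 is a Wednesday, so the first Saturday is February 4 and the second is February 11.
1 November 2023 is a Wednesday, so the first Monday is November 6 and the fourth is November 27.
At the standard offset (UTC+02:30), 04:11 UTC + 2h30m = 06:41 Raside standard time.
The standard-time date in Raside, March 12, 2023, lies within the daylight-saving period (11 February – 27 November), so Raside is on daylight time, UTC+03:30.
04:11 UTC + 3h30m = 07:41 Raside.

07:41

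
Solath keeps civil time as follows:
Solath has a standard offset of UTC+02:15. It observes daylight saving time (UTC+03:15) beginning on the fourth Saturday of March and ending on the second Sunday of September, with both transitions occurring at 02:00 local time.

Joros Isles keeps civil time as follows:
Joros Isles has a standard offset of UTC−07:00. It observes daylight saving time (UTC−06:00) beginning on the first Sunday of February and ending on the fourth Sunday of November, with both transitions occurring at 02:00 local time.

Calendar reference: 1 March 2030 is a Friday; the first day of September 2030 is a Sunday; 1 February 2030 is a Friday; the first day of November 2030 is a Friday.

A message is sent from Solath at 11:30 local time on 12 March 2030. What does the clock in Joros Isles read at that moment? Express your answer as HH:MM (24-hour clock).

03:15

1 March 2030 is a Friday, so the first Saturday is March 2 and the fourth is March 23.
1 September 2030 is a Sunday, so the first Sunday is September 1 and the second is September 8.
12 March 2030 is outside the daylight-saving period (23 March – 8 September), so Solath is on standard time, UTC+02:15.
11:30 Solath − 2h15m = 09:15 UTC.
1 February 2030 is a Friday, so the first Sunday is February 3.
1 November 2030 is a Friday, so the first Sunday is November 3 and the fourth is November 24.
At the standard offset (UTC−07:00), 09:15 UTC − 7h = 02:15 Joros Isles standard time.
The standard-time date in Joros Isles, 12 March 2030, falls between 3 February and 24 November, so daylight saving is in effect and Joros Isles is at UTC−06:00.
09:15 UTC − 6h = 03:15 Joros Isles.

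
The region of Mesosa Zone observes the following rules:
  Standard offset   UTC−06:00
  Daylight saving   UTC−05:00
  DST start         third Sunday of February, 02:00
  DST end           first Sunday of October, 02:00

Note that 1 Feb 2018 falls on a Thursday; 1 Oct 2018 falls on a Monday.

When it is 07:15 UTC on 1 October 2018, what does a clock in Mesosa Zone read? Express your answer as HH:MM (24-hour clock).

02:15

1 February 2018 is a Thursday, so the first Sunday is February 4 and the third is February 18.
1 October 2018 is a Monday, so the first Sunday is October 7.
At the standard offset (UTC−06:00), 07:15 UTC − 6h = 01:15 Mesosa Zone standard time.
The standard-time date in Mesosa Zone, 1 October 2018, lies within the daylight-saving period (18 February – 7 October), so Mesosa Zone is on daylight time, UTC−05:00.
07:15 UTC − 5h = 02:15 local.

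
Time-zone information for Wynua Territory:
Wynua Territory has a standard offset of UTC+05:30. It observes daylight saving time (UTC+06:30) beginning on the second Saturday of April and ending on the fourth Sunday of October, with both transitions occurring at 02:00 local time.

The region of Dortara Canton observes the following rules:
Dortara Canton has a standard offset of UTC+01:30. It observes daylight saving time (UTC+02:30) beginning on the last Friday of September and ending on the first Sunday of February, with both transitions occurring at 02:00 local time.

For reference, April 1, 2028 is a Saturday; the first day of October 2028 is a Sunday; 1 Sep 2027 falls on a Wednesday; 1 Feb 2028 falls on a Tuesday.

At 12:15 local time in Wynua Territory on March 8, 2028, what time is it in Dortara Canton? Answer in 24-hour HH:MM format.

08:15

1 April 2028 is a Saturday, so the first Saturday is April 1 and the second is April 8.
1 October 2028 is a Sunday, so the first Sunday is October 1 and the fourth is October 22.
March 8, 2028 is outside the daylight-saving period (8 April – 22 October), so Wynua Territory is on standard time, UTC+05:30.
12:15 Wynua Territory − 5h30m = 06:45 UTC.
1 September 2027 is a Wednesday, so Fridays fall on 3, 10, 17, 24; the last is September 24.
1 February 2028 is a Tuesday, so the first Sunday is February 6.
At the standard offset (UTC+01:30), 06:45 UTC + 1h30m = 08:15 Dortara Canton standard time.
Daylight saving runs 24 September 2027 – 6 February 2028; the standard-time date in Dortara Canton, March 8, 2028, is outside that window, so Dortara Canton is on standard time at UTC+01:30.
06:45 UTC + 1h30m = 08:15 Dortara Canton.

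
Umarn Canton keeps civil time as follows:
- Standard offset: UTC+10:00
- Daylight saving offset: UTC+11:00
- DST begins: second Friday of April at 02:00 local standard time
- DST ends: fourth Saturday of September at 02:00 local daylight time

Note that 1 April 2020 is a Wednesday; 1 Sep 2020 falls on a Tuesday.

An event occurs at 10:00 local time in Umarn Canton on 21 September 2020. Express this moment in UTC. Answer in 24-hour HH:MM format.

1 April 2020 is a Wednesday, so the first Friday is April 3 and the second is April 10.
1 September 2020 is a Tuesday, so the first Saturday is September 5 and the fourth is September 26.
21 September 2020 lies within the daylight-saving period (10 April – 26 September), so Umarn Canton is on daylight time, UTC+11:00.
10:00 local − 11h = 23:00 UTC (rolling into the previous day, 20 September 2020).

23:00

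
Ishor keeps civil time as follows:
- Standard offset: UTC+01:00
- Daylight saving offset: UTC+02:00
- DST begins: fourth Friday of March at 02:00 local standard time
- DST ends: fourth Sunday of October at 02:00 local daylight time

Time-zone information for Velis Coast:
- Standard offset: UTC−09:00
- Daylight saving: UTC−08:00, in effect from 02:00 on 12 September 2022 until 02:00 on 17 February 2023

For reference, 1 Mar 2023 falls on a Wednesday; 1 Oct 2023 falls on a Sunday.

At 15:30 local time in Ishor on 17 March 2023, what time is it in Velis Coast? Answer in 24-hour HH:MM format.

05:30

1 March 2023 is a Wednesday, so the first Friday is March 3 and the fourth is March 24.
1 October 2023 is a Sunday, so the first Sunday is October 1 and the fourth is October 22.
17 March 2023 does not fall between 24 March and 22 October, so daylight saving is not in effect and Ishor is at UTC+01:00.
15:30 Ishor − 1h = 14:30 UTC.
At the standard offset (UTC−09:00), 14:30 UTC − 9h = 05:30 Velis Coast standard time.
The standard-time date in Velis Coast, 17 March 2023, is outside the daylight-saving period (12 September 2022 – 17 February 2023), so Velis Coast is on standard time, UTC−09:00.
14:30 UTC − 9h = 05:30 Velis Coast.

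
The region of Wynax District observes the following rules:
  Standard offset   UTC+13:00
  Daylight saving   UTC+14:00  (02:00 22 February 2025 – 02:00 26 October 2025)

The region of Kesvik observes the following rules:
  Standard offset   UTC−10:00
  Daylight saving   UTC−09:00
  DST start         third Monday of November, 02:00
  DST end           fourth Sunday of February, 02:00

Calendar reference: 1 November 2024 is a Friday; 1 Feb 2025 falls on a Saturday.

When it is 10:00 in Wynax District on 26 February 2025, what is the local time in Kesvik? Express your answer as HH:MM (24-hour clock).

26 February 2025 lies within the daylight-saving period (22 February – 26 October), so Wynax District is on daylight time, UTC+14:00.
10:00 Wynax District − 14h = 20:00 UTC (rolling into the previous day, 25 February 2025).
1 November 2024 is a Friday, so the first Monday is November 4 and the third is November 18.
1 February 2025 is a Saturday, so the first Sunday is February 2 and the fourth is February 23.
At the standard offset (UTC−10:00), 20:00 UTC − 10h = 10:00 Kesvik standard time.
The standard-time date in Kesvik, 25 February 2025, is outside the daylight-saving period (18 November 2024 – 23 February 2025), so Kesvik is on standard time, UTC−10:00.
20:00 UTC − 10h = 10:00 Kesvik.

10:00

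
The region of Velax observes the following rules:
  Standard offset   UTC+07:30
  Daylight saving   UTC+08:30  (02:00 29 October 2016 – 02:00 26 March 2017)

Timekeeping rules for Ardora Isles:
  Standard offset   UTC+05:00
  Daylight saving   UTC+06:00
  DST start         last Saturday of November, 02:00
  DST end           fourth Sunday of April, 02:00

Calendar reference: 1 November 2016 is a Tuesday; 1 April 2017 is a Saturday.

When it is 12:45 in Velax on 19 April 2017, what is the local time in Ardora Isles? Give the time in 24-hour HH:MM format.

11:15

19 April 2017 is outside the daylight-saving period (29 October 2016 – 26 March 2017), so Velax is on standard time, UTC+07:30.
12:45 Velax − 7h30m = 05:15 UTC.
1 November 2016 is a Tuesday, so Saturdays fall on 5, 12, 19, 26; the last is November 26.
1 April 2017 is a Saturday, so the first Sunday is April 2 and the fourth is April 23.
At the standard offset (UTC+05:00), 05:15 UTC + 5h = 10:15 Ardora Isles standard time.
Daylight saving runs 26 November 2016 – 23 April 2017; the standard-time date in Ardora Isles, 19 April 2017, is inside that window, so Ardora Isles is at UTC+06:00.
05:15 UTC + 6h = 11:15 Ardora Isles.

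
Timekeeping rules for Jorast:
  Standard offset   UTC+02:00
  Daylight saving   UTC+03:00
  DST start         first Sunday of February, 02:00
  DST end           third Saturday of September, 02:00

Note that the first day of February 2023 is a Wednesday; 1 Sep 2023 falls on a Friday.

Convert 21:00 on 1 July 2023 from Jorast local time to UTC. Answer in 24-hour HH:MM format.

1 February 2023 is a Wednesday, so the first Sunday is February 5.
1 September 2023 is a Friday, so the first Saturday is September 2 and the third is September 16.
1 July 2023 lies within the daylight-saving period (5 February – 16 September), so Jorast is on daylight time, UTC+03:00.
21:00 local − 3h = 18:00 UTC.

18:00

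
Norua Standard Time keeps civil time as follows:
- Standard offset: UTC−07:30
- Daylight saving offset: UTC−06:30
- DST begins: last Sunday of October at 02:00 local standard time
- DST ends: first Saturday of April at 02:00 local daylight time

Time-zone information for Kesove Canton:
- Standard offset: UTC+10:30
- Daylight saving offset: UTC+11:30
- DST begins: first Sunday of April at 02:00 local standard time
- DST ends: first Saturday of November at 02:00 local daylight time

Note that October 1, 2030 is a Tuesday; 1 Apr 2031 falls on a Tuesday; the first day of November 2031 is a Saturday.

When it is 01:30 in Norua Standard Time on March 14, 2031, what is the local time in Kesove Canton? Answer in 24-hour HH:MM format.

18:30

1 October 2030 is a Tuesday, so Sundays fall on 6, 13, 20, 27; the last is October 27.
1 April 2031 is a Tuesday, so the first Saturday is April 5.
March 14, 2031 lies within the daylight-saving period (27 October 2030 – 5 April 2031), so Norua Standard Time is on daylight time, UTC−06:30.
01:30 Norua Standard Time + 6h30m = 08:00 UTC.
1 April 2031 is a Tuesday, so the first Sunday is April 6.
1 November 2031 is a Saturday, so the first Saturday is November 1.
At the standard offset (UTC+10:30), 08:00 UTC + 10h30m = 18:30 Kesove Canton standard time.
The standard-time date in Kesove Canton, March 14, 2031, is outside the daylight-saving period (6 April – 1 November), so Kesove Canton is on standard time, UTC+10:30.
08:00 UTC + 10h30m = 18:30 Kesove Canton.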